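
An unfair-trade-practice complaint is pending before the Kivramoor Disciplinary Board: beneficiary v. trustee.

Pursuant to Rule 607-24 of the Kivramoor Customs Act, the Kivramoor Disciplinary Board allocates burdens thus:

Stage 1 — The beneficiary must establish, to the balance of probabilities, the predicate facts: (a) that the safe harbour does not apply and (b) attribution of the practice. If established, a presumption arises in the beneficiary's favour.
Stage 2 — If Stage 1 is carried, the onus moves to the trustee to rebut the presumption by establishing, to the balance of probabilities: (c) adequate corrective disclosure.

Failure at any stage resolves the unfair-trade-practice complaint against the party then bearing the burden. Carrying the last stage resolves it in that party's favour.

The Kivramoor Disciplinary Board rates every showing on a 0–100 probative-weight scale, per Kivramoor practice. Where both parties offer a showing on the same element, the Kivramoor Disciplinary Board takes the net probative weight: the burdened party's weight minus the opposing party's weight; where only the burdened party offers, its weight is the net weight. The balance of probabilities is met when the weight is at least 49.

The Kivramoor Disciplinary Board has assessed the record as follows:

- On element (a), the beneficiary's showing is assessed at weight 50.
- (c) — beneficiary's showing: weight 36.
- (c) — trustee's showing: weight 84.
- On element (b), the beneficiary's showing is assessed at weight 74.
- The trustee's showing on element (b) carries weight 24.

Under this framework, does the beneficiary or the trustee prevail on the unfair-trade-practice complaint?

Stage 1 (beneficiary, the balance of probabilities, weight is at least 49): (a) 50 ≥ 49 — meets; (b) net 74−24=50 ≥ 49 — meets.
  The beneficiary carries Stage 1; the trustee now bears the burden.
Stage 2 (trustee, the balance of probabilities, weight is at least 49): (c) net 84−36=48 < 49 — fails.
  Not every element is met, so the trustee fails to carry Stage 2.
The beneficiary prevails.

beneficiary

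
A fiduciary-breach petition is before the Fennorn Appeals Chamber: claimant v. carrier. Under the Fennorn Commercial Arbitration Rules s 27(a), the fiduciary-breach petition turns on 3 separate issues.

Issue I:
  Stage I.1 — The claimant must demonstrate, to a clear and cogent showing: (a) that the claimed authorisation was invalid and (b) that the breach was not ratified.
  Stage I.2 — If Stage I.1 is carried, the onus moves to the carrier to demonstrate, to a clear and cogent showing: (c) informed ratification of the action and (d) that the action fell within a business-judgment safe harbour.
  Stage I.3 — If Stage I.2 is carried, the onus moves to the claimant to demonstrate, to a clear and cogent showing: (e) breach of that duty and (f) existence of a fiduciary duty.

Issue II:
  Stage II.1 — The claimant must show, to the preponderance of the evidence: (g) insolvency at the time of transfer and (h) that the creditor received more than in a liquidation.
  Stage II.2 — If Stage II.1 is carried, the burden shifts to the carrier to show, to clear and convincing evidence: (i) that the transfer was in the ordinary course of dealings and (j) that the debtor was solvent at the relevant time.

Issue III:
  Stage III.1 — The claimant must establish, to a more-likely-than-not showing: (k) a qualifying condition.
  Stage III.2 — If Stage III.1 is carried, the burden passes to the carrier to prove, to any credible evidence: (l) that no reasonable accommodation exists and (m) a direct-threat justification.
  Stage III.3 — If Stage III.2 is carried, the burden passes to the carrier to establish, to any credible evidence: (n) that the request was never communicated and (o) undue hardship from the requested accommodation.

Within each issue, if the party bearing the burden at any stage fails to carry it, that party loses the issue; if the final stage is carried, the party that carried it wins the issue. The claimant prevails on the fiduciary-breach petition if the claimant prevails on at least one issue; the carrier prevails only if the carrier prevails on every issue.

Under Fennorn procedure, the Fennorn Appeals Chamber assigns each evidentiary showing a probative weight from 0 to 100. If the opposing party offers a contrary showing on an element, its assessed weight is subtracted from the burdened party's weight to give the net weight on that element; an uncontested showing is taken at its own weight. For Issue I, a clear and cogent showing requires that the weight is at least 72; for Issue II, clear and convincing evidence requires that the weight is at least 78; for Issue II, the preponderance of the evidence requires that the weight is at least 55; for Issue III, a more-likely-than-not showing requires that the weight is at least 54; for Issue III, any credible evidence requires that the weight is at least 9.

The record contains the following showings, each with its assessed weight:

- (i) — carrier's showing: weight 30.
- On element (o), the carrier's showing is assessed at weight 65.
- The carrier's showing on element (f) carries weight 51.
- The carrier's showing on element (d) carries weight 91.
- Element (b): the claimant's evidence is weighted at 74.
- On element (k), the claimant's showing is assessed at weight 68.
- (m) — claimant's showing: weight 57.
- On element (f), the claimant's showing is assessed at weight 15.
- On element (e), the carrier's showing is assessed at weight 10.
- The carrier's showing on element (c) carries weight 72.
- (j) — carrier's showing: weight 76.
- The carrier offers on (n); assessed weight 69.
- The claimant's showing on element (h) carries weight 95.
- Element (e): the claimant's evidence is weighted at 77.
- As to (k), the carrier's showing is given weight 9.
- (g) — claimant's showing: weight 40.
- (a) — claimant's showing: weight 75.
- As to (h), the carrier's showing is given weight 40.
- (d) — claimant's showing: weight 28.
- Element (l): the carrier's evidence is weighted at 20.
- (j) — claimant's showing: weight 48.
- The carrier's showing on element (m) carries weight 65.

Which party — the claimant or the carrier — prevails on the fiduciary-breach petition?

— Issue I —
Stage I.1 — burden on claimant; standard: a clear and cogent showing (weight is at least 72).
    (a): 75 ≥ 72 [met]
    (b): 74 ≥ 72 [met]
  All elements met. The burden passes to the carrier.
Stage I.2 — burden on carrier; standard: a clear and cogent showing (weight is at least 72).
    (c): 72 ≥ 72 [met]
    (d): 91 − 28 = 63 < 72 [not met]
  The carrier does not carry Stage I.2.
The analysis ends at Stage I.2; the claimant prevails on this issue.
— Issue II —
Stage II.1 (claimant, the preponderance of the evidence, weight is at least 55): (g) 40 < 55 — fails; (h) net 95−40=55 ≥ 55 — meets.
  Not every element is met, so the claimant fails to carry Stage II.1.
The carrier prevails on this issue.
— Issue III —
Stage III.1 — burden on claimant; standard: a more-likely-than-not showing (weight is at least 54).
    (k): 68 − 9 = 59 ≥ 54 [met]
  Stage III.1 carried; the burden shifts to the carrier.
Stage III.2 — burden on carrier; standard: any credible evidence (weight is at least 9).
    (l): 20 ≥ 9 [met]
    (m): 65 − 57 = 8 < 9 [not met]
  Stage III.2 not carried; the carrier fails its burden.
The claimant prevails on this issue.
Per-issue: Issue I → claimant; Issue II → carrier; Issue III → claimant. The claimant must prevail on at least one issue; overall, the claimant prevails.

claimant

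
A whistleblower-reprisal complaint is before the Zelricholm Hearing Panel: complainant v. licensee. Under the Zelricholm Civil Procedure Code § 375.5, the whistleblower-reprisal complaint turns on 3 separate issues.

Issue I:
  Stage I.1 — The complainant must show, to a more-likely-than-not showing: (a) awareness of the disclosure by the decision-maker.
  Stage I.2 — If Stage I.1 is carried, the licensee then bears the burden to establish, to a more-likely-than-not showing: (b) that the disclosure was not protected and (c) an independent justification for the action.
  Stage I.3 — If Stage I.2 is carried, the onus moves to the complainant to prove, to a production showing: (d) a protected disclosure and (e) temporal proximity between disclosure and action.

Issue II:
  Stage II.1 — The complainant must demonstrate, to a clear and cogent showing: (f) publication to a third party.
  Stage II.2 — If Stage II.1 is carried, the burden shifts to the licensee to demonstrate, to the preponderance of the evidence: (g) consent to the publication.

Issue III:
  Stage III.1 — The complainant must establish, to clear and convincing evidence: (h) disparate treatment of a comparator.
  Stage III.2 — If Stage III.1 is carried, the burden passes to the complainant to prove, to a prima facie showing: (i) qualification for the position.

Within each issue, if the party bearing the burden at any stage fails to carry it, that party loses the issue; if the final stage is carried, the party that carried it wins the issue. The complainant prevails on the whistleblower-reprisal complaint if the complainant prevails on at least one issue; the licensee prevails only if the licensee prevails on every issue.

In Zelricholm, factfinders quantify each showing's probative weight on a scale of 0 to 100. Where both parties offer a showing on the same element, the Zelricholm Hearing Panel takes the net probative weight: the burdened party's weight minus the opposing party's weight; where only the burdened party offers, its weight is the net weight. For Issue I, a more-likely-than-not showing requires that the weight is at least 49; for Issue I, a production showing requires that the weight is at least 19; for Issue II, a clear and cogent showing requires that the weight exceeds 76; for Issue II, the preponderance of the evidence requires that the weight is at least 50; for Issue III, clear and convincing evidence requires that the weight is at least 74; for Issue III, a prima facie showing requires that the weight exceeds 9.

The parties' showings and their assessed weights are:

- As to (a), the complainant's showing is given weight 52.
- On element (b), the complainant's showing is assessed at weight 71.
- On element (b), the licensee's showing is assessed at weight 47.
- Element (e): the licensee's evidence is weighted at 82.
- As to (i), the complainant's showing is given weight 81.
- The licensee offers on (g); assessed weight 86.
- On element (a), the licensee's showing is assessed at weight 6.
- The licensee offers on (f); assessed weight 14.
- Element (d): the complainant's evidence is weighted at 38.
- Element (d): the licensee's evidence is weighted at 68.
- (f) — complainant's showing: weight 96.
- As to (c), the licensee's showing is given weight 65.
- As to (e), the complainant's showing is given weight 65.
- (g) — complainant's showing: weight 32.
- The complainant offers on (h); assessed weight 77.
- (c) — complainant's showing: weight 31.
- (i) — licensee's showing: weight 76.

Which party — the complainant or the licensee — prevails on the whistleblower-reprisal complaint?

licensee

— Issue I —
Stage I.1 (complainant, a more-likely-than-not showing, weight is at least 49): (a) net 52−6=46 < 49 — fails.
  The complainant does not carry Stage I.1.
The analysis ends at Stage I.1; the licensee prevails on this issue.
— Issue II —
Stage II.1 — burden on complainant; standard: a clear and cogent showing (weight exceeds 76).
    (f): 96 − 14 = 82 > 76 [met]
  The complainant carries Stage II.1; the licensee now bears the burden.
Stage II.2 — burden on licensee; standard: the preponderance of the evidence (weight is at least 50).
    (g): 86 − 32 = 54 ≥ 50 [met]
  Stage II.2 carried; the final stage is satisfied.
All stages carried — the licensee prevails on this issue.
— Issue III —
At Stage III.1 the complainant must meet clear and convincing evidence (weight is at least 74): on (h) the weight is 77, ≥ 74, so (h) meets the standard.
  All elements met. The complainant retains the burden for Stage III.2.
At Stage III.2 the complainant must meet a prima facie showing (weight exceeds 9): on (i) the weight is 81 less the opposing 76 gives net 5, ≤ 9, so (i) does not meet the standard.
  Not every element is met, so the complainant fails to carry Stage III.2.
The licensee prevails on this issue.
Per-issue: Issue I → licensee; Issue II → licensee; Issue III → licensee. The complainant must prevail on at least one issue; overall, the licensee prevails.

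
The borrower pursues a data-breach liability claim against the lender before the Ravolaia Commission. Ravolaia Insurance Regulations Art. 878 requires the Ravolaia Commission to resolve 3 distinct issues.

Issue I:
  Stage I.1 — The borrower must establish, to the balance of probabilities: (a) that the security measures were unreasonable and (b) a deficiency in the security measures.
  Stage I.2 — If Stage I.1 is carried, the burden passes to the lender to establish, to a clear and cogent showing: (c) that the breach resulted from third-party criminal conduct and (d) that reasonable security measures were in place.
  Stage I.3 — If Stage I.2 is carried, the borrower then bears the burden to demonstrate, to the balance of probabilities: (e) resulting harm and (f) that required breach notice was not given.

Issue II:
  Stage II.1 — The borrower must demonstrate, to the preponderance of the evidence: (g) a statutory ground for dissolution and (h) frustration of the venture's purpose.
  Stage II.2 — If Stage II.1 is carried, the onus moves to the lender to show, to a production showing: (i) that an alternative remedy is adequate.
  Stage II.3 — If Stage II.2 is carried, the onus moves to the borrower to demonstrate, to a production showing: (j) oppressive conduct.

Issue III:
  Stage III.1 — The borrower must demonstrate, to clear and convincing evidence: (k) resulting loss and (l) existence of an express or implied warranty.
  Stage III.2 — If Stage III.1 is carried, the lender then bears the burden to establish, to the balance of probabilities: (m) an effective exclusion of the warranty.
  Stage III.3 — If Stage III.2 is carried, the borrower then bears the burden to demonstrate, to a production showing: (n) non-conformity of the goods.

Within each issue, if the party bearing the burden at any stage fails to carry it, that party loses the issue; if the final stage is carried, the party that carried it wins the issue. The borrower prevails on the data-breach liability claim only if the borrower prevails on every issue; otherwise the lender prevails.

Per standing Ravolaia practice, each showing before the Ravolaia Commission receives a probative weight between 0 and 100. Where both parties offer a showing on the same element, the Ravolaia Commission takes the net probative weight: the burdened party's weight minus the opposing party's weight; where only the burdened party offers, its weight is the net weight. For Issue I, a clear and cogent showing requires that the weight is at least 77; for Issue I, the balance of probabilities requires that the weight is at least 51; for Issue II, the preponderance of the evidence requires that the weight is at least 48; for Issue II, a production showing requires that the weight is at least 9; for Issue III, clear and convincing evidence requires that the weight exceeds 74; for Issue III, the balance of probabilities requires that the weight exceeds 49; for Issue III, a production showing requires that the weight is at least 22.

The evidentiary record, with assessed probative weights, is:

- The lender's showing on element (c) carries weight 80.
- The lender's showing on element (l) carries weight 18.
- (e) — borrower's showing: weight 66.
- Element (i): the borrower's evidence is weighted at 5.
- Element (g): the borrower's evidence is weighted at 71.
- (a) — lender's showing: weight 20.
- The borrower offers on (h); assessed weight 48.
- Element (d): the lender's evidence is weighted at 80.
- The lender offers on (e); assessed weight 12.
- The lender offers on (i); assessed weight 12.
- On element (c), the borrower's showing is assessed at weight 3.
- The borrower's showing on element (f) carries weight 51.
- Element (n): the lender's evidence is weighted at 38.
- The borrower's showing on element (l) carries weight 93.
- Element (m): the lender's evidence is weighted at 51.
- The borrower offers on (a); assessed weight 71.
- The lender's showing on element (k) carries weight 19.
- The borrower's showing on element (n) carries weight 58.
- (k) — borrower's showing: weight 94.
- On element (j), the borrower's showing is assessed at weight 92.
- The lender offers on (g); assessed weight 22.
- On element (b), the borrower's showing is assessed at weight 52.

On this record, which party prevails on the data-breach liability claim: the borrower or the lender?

— Issue I —
Stage I.1 (borrower, the balance of probabilities, weight is at least 51): (a) net 71−20=51 ≥ 51 — meets; (b) 52 ≥ 51 — meets.
  Stage I.1 carried; the burden shifts to the lender.
Stage I.2 (lender, a clear and cogent showing, weight is at least 77): (c) net 80−3=77 ≥ 77 — meets; (d) 80 ≥ 77 — meets.
  The lender carries Stage I.2; the borrower now bears the burden.
Stage I.3 (borrower, the balance of probabilities, weight is at least 51): (e) net 66−12=54 ≥ 51 — meets; (f) 51 ≥ 51 — meets.
  All elements met at the final stage.
Every stage carried; the borrower prevails on this issue.
— Issue II —
Stage II.1 (borrower, the preponderance of the evidence, weight is at least 48): (g) net 71−22=49 ≥ 48 — meets; (h) 48 ≥ 48 — meets.
  All elements met. The burden passes to the lender.
Stage II.2 (lender, a production showing, weight is at least 9): (i) net 12−5=7 < 9 — fails.
  Not every element is met, so the lender fails to carry Stage II.2.
The borrower prevails on this issue.
— Issue III —
At Stage III.1 the borrower must meet clear and convincing evidence (weight exceeds 74): on (k) the weight is 94 less the opposing 19 gives net 75, > 74, so (k) meets the standard; on (l) the weight is 93 less the opposing 18 gives net 75, > 74, so (l) meets the standard.
  All elements met. The burden passes to the lender.
At Stage III.2 the lender must meet the balance of probabilities (weight exceeds 49): on (m) the weight is 51, > 49, so (m) meets the standard.
  The lender carries Stage III.2; the borrower now bears the burden.
At Stage III.3 the borrower must meet a production showing (weight is at least 22): on (n) the weight is 58 less the opposing 38 gives net 20, < 22, so (n) does not meet the standard.
  Stage III.3 not carried; the borrower fails its burden.
The lender prevails on this issue.
Per-issue: Issue I → borrower; Issue II → borrower; Issue III → lender. The borrower must prevail on every issue; overall, the lender prevails.

lender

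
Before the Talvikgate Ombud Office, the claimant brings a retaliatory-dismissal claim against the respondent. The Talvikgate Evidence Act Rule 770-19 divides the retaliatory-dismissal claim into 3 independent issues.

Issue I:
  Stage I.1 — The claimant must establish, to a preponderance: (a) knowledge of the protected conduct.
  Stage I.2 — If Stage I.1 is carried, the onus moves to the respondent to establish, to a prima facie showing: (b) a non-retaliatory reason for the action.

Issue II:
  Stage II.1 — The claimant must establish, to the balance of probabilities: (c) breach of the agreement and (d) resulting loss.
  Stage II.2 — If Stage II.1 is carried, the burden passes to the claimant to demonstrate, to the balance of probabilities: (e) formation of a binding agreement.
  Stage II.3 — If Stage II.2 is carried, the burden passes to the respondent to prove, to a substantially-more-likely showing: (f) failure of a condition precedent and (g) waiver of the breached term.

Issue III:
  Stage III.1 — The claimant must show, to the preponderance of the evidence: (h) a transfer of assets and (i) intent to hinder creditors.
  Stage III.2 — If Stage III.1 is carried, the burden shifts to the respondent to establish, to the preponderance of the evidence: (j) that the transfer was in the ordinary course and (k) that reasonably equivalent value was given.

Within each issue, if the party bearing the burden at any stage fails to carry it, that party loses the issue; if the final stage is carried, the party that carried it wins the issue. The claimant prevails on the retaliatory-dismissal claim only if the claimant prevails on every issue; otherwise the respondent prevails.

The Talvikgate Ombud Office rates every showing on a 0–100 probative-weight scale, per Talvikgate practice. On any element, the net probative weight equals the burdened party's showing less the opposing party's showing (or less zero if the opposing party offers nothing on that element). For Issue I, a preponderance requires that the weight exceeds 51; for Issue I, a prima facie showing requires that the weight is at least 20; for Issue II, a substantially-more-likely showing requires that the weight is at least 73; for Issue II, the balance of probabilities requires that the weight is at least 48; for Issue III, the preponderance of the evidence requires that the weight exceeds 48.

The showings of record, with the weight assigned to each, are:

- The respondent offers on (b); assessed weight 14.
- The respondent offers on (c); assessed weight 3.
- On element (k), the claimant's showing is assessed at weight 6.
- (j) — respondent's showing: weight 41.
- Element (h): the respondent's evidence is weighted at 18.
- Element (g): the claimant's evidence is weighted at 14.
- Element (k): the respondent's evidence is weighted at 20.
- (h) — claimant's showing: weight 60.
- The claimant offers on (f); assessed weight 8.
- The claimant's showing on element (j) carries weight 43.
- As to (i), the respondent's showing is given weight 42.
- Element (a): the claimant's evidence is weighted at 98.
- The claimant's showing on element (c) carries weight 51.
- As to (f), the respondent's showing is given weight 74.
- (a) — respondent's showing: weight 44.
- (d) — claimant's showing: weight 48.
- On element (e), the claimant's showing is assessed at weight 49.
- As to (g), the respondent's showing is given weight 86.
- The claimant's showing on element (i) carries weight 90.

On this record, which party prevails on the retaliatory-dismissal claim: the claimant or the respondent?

— Issue I —
At Stage I.1 the claimant must meet a preponderance (weight exceeds 51): on (a) the weight is 98 less the opposing 44 gives net 54, which does exceed 51, so (a) meets the standard.
  Stage I.1 is satisfied; the onus moves to the respondent.
At Stage I.2 the respondent must meet a prima facie showing (weight is at least 20): on (b) the weight is 14, which does not reach 20, so (b) does not meet the standard.
  Not every element is met, so the respondent fails to carry Stage I.2.
The claimant prevails on this issue.
— Issue II —
Stage II.1 (claimant, the balance of probabilities, weight is at least 48): (c) net 51−3=48 ≥ 48 — meets; (d) 48 ≥ 48 — meets.
  Stage II.1 carried; the burden remains with the claimant.
Stage II.2 (claimant, the balance of probabilities, weight is at least 48): (e) 49 ≥ 48 — meets.
  The claimant carries Stage II.2; the respondent now bears the burden.
Stage II.3 (respondent, a substantially-more-likely showing, weight is at least 73): (f) net 74−8=66 < 73 — fails; (g) net 86−14=72 < 73 — fails.
  The respondent does not carry Stage II.3.
The analysis ends at Stage II.3; the claimant prevails on this issue.
— Issue III —
At Stage III.1 the claimant must meet the preponderance of the evidence (weight exceeds 48): on (h) the weight is 60 less the opposing 18 gives net 42, which does not exceed 48, so (h) does not meet the standard; on (i) the weight is 90 less the opposing 42 gives net 48, ≤ 48, so (i) does not meet the standard.
  The claimant does not carry Stage III.1.
So the respondent prevails on this issue.
Per-issue: Issue I → claimant; Issue II → claimant; Issue III → respondent. The claimant must prevail on every issue; overall, the respondent prevails.

respondent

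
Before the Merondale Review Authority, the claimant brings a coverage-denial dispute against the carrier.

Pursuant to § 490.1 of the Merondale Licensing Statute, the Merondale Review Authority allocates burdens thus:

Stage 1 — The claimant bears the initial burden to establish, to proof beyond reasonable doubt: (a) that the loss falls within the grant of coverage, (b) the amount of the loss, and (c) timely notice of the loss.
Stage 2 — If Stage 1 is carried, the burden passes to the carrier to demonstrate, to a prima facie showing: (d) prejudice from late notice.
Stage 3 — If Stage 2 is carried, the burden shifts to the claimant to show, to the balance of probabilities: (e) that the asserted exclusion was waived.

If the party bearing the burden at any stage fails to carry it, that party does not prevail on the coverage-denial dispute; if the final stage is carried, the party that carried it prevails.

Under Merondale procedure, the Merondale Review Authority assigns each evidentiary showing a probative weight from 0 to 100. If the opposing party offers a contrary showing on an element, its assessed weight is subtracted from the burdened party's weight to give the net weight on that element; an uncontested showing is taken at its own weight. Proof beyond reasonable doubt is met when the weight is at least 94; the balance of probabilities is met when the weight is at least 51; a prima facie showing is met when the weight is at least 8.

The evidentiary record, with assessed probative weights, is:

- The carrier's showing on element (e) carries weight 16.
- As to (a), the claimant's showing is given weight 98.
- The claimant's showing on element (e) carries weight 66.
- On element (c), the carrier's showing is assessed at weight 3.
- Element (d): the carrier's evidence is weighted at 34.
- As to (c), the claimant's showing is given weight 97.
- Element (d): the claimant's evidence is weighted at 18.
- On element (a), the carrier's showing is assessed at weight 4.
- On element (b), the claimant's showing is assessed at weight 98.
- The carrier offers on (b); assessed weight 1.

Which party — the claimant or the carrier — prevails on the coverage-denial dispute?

At Stage 1 the claimant must meet proof beyond reasonable doubt (weight is at least 94): on (a) the weight is 98 less the opposing 4 gives net 94, which does reach 94, so (a) meets the standard; on (b) the weight is 98 less the opposing 1 gives net 97, which does reach 94, so (b) meets the standard; on (c) the weight is 97 less the opposing 3 gives net 94, which does reach 94, so (c) meets the standard.
  All elements met. The burden passes to the carrier.
At Stage 2 the carrier must meet a prima facie showing (weight is at least 8): on (d) the weight is 34 less the opposing 18 gives net 16, ≥ 8, so (d) meets the standard.
  All elements met. The burden passes to the claimant.
At Stage 3 the claimant must meet the balance of probabilities (weight is at least 51): on (e) the weight is 66 less the opposing 16 gives net 50, < 51, so (e) does not meet the standard.
  Stage 3 not carried; the claimant fails its burden.
The analysis ends at Stage 3; the carrier prevails.

carrier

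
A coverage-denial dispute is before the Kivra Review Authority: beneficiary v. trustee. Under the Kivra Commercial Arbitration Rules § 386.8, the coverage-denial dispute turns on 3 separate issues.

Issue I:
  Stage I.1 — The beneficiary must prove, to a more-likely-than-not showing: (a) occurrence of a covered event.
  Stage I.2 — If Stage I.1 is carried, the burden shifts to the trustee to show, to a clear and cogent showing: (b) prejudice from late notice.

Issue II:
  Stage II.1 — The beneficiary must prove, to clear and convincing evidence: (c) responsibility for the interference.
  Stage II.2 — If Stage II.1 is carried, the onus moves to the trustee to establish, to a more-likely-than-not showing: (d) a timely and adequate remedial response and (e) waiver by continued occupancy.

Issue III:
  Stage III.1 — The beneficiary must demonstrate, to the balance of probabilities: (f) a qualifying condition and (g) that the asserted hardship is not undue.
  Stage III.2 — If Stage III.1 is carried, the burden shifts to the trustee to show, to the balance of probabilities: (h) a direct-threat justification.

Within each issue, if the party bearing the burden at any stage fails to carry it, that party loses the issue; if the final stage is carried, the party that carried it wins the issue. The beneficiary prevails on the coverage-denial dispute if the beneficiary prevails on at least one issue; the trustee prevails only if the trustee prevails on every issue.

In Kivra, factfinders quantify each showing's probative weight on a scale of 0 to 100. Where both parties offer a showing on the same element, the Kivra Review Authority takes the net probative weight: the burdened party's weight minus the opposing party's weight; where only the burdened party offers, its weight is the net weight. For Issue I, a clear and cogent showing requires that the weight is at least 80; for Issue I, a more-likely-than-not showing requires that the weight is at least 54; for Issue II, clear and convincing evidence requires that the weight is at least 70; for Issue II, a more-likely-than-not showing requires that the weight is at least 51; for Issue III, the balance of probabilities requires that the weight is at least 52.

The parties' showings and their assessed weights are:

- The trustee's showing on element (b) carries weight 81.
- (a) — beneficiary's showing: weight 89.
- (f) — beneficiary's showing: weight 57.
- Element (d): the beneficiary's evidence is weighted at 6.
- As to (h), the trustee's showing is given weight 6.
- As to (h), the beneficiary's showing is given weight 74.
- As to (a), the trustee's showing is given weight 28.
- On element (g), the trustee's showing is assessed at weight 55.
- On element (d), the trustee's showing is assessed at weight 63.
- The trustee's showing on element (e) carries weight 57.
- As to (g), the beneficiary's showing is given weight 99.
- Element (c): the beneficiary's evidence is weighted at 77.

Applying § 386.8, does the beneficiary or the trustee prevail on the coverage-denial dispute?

— Issue I —
At Stage I.1 the beneficiary must meet a more-likely-than-not showing (weight is at least 54): on (a) the weight is 89 less the opposing 28 gives net 61, ≥ 54, so (a) meets the standard.
  Stage I.1 carried; the burden shifts to the trustee.
At Stage I.2 the trustee must meet a clear and cogent showing (weight is at least 80): on (b) the weight is 81, which does reach 80, so (b) meets the standard.
  All elements met at the final stage.
With every stage satisfied, the trustee prevails on this issue.
— Issue II —
Stage II.1 — burden on beneficiary; standard: clear and convincing evidence (weight is at least 70).
    (c): 77 ≥ 70 [met]
  Stage II.1 carried; the burden shifts to the trustee.
Stage II.2 — burden on trustee; standard: a more-likely-than-not showing (weight is at least 51).
    (d): 63 − 6 = 57 ≥ 51 [met]
    (e): 57 ≥ 51 [met]
  The trustee carries the last stage.
With every stage satisfied, the trustee prevails on this issue.
— Issue III —
Stage III.1 (beneficiary, the balance of probabilities, weight is at least 52): (f) 57 ≥ 52 — meets; (g) net 99−55=44 < 52 — fails.
  The beneficiary does not carry Stage III.1.
The trustee prevails on this issue.
Per-issue: Issue I → trustee; Issue II → trustee; Issue III → trustee. The beneficiary must prevail on at least one issue; overall, the trustee prevails.

trustee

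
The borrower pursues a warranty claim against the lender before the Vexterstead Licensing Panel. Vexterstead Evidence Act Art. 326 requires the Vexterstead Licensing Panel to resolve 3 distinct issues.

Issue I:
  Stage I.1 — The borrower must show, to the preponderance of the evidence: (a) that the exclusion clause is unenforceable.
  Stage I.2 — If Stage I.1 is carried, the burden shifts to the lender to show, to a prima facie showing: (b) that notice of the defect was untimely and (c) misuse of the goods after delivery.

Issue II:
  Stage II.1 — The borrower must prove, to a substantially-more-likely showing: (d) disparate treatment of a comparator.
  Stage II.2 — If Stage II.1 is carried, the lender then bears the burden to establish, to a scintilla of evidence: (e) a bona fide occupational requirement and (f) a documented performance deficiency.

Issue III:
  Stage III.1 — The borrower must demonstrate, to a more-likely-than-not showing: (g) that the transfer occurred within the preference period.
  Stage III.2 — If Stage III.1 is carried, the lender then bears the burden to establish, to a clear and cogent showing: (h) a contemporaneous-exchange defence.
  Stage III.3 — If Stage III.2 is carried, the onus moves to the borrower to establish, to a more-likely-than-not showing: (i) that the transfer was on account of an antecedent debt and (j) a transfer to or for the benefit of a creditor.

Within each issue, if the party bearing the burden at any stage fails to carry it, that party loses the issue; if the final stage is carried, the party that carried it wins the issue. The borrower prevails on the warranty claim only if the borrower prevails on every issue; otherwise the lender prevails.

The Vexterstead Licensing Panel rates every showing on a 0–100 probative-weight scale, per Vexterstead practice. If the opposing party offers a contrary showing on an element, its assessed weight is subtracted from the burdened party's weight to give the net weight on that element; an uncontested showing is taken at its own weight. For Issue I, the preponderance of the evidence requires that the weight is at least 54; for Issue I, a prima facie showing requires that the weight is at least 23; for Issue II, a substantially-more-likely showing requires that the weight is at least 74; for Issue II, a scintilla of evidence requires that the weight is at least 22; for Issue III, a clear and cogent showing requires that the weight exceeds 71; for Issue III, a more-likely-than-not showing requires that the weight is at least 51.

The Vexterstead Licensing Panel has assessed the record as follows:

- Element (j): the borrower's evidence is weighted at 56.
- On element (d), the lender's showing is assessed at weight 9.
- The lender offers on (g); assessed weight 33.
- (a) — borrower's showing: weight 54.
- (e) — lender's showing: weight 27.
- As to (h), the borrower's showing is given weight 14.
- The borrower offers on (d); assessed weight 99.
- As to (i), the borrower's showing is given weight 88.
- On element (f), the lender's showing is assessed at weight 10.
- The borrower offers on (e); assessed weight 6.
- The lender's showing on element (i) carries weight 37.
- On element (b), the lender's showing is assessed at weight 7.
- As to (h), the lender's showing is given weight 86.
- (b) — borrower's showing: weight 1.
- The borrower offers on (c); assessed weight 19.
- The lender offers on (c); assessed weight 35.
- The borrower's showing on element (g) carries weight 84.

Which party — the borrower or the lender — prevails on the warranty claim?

— Issue I —
At Stage I.1 the borrower must meet the preponderance of the evidence (weight is at least 54): on (a) the weight is 54, ≥ 54, so (a) meets the standard.
  Stage I.1 is satisfied; the onus moves to the lender.
At Stage I.2 the lender must meet a prima facie showing (weight is at least 23): on (b) the weight is 7 less the opposing 1 gives net 6, < 23, so (b) does not meet the standard; on (c) the weight is 35 less the opposing 19 gives net 16, < 23, so (c) does not meet the standard.
  The lender does not carry Stage I.2.
The borrower prevails on this issue.
— Issue II —
Stage II.1 (borrower, a substantially-more-likely showing, weight is at least 74): (d) net 99−9=90 ≥ 74 — meets.
  The borrower carries Stage II.1; the lender now bears the burden.
Stage II.2 (lender, a scintilla of evidence, weight is at least 22): (e) net 27−6=21 < 22 — fails; (f) 10 < 22 — fails.
  Stage II.2 not carried; the lender fails its burden.
So the borrower prevails on this issue.
— Issue III —
At Stage III.1 the borrower must meet a more-likely-than-not showing (weight is at least 51): on (g) the weight is 84 less the opposing 33 gives net 51, ≥ 51, so (g) meets the standard.
  Stage III.1 is satisfied; the onus moves to the lender.
At Stage III.2 the lender must meet a clear and cogent showing (weight exceeds 71): on (h) the weight is 86 less the opposing 14 gives net 72, > 71, so (h) meets the standard.
  Stage III.2 carried; the burden shifts to the borrower.
At Stage III.3 the borrower must meet a more-likely-than-not showing (weight is at least 51): on (i) the weight is 88 less the opposing 37 gives net 51, which does reach 51, so (i) meets the standard; on (j) the weight is 56, ≥ 51, so (j) meets the standard.
  Stage III.3 carried; the final stage is satisfied.
Every stage carried; the borrower prevails on this issue.
Per-issue: Issue I → borrower; Issue II → borrower; Issue III → borrower. The borrower must prevail on every issue; overall, the borrower prevails.

borrower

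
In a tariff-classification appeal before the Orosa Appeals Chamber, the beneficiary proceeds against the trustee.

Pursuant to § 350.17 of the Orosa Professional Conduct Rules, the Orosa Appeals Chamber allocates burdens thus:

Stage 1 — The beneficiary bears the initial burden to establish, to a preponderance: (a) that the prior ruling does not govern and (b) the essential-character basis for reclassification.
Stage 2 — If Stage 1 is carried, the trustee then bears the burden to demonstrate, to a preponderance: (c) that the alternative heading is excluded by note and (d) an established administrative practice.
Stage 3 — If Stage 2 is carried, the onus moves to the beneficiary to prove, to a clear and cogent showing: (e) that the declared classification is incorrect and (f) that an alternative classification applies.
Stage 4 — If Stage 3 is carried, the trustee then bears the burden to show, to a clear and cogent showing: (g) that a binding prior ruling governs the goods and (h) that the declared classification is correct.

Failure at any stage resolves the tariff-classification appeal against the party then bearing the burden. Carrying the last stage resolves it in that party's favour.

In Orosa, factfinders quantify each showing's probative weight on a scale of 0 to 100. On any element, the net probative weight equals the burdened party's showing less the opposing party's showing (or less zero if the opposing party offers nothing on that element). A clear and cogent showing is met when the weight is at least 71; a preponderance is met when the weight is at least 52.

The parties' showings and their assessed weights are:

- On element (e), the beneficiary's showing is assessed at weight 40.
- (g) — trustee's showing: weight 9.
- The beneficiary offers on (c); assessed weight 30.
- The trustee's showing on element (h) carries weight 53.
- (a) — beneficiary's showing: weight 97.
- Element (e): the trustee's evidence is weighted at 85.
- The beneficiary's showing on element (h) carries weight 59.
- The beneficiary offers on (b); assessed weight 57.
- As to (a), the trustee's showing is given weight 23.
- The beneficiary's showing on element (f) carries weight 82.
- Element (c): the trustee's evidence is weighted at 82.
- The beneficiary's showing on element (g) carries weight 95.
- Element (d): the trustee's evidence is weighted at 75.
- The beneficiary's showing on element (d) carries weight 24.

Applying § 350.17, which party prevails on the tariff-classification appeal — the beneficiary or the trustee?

beneficiary

At Stage 1 the beneficiary must meet a preponderance (weight is at least 52): on (a) the weight is 97 less the opposing 23 gives net 74, which does reach 52, so (a) meets the standard; on (b) the weight is 57, ≥ 52, so (b) meets the standard.
  All elements met. The burden passes to the trustee.
At Stage 2 the trustee must meet a preponderance (weight is at least 52): on (c) the weight is 82 less the opposing 30 gives net 52, which does reach 52, so (c) meets the standard; on (d) the weight is 75 less the opposing 24 gives net 51, which does not reach 52, so (d) does not meet the standard.
  Not every element is met, so the trustee fails to carry Stage 2.
The beneficiary prevails.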